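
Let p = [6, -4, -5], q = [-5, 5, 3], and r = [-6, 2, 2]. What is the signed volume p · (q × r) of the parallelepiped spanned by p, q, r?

-44

q × r:
i: 5·2 - 3·2 = 10 - 6 = 4
j: 3·(-6) - (-5)·2 = -18 - (-10) = -8
k: (-5)·2 - 5·(-6) = -10 - (-30) = 20
q × r = (4, -8, 20)
p · (q × r) = 6·4 + (-4)·(-8) + (-5)·20 = 24 + 32 - 100 = -44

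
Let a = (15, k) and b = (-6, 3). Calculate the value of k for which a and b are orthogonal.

a · b = 15·(-6) + k·3 = -90 + 3k
Set equal to 0: 3k = 90, so k = 30.

30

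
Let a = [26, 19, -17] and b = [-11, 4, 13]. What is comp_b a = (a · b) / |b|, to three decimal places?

a · b = 26·(-11) + 19·4 + (-17)·13 = -286 + 76 - 221 = -431
|b| = √(121 + 16 + 169) = √306 ≈ 17.4929
comp_b a = -431 / √306 ≈ -24.639

-24.639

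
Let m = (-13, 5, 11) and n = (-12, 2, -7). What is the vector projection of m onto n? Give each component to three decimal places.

m · n = (-13)·(-12) + 5·2 + 11·(-7) = 156 + 10 - 77 = 89
|n|² = 144 + 4 + 49 = 197
proj_n m = (89/197) · (-12, 2, -7) ≈ (-5.421, 0.904, -3.162)

(-5.421, 0.904, -3.162)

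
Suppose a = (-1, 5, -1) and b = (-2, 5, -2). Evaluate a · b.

29

a · b = (-1)·(-2) + 5·5 + (-1)·(-2) = 2 + 25 + 2 = 29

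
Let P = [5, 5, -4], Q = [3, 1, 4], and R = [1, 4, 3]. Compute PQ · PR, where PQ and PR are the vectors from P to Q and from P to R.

68

PQ = Q − P = (-2, -4, 8)
PR = R − P = (-4, -1, 7)
PQ · PR = (-2)·(-4) + (-4)·(-1) + 8·7 = 8 + 4 + 56 = 68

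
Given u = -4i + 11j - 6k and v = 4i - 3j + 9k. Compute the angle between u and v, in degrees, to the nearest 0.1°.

u · v = (-4)·4 + 11·(-3) + (-6)·9 = -16 - 33 - 54 = -103
|u|² = 16 + 121 + 36 = 173,  |u| = √173 ≈ 13.152946
|v|² = 16 + 9 + 81 = 106,  |v| = √106 ≈ 10.295630
cos θ = -103 / (13.152946 · 10.295630) ≈ -0.76061
θ = arccos(-0.76061) ≈ 139.5°

139.5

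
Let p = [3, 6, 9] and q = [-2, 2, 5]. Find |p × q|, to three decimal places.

39.459

i: 6·5 - 9·2 = 30 - 18 = 12
j: 9·(-2) - 3·5 = -18 - 15 = -33
k: 3·2 - 6·(-2) = 6 - (-12) = 18
p × q = (12, -33, 18)
|p × q| = √(12² + (-33)² + 18²) = √1557 ≈ 39.4588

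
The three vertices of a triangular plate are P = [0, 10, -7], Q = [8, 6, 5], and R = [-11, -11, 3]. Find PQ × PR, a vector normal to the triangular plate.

(212, -212, -212)

PQ = (8, -4, 12)
PR = (-11, -21, 10)
i: (-4)·10 - 12·(-21) = -40 - (-252) = 212
j: 12·(-11) - 8·10 = -132 - 80 = -212
k: 8·(-21) - (-4)·(-11) = -168 - 44 = -212
PQ × PR = (212, -212, -212)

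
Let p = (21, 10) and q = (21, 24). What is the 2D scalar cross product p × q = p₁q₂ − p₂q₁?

294

21·24 - 10·21 = 504 - 210 = 294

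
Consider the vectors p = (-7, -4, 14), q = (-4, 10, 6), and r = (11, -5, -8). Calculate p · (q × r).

-1046

q × r:
i: 10·(-8) - 6·(-5) = -80 - (-30) = -50
j: 6·11 - (-4)·(-8) = 66 - 32 = 34
k: (-4)·(-5) - 10·11 = 20 - 110 = -90
q × r = (-50, 34, -90)
p · (q × r) = (-7)·(-50) + (-4)·34 + 14·(-90) = 350 - 136 - 1260 = -1046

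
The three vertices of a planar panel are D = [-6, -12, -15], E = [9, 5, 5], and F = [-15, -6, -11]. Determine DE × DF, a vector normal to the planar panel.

(-52, -240, 243)

DE = (15, 17, 20)
DF = (-9, 6, 4)
i: 17·4 - 20·6 = 68 - 120 = -52
j: 20·(-9) - 15·4 = -180 - 60 = -240
k: 15·6 - 17·(-9) = 90 - (-153) = 243
DE × DF = (-52, -240, 243)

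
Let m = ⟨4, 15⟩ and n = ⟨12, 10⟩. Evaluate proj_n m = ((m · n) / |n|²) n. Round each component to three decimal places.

m · n = 4·12 + 15·10 = 48 + 150 = 198
|n|² = 144 + 100 = 244
proj_n m = (198/244) · (12, 10) ≈ (9.738, 8.115)

(9.738, 8.115)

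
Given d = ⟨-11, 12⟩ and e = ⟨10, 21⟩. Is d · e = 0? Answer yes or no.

no

d · e = (-11)·10 + 12·21 = -110 + 252 = 142
Nonzero, so the vectors are not orthogonal.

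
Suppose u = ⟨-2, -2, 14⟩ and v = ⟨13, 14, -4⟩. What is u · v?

-110

u · v = (-2)·13 + (-2)·14 + 14·(-4) = -26 - 28 - 56 = -110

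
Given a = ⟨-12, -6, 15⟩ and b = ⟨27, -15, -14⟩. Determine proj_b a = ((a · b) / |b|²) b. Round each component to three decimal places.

a · b = (-12)·27 + (-6)·(-15) + 15·(-14) = -324 + 90 - 210 = -444
|b|² = 729 + 225 + 196 = 1150
proj_b a = (-444/1150) · (27, -15, -14) ≈ (-10.424, 5.791, 5.405)

(-10.424, 5.791, 5.405)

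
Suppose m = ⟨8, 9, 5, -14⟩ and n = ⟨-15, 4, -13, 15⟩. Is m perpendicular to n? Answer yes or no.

m · n = 8·(-15) + 9·4 + 5·(-13) + (-14)·15 = -120 + 36 - 65 - 210 = -359
Nonzero, so the vectors are not orthogonal.

no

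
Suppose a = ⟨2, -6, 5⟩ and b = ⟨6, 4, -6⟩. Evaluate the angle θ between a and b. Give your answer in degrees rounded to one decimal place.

123.7

a · b = 2·6 + (-6)·4 + 5·(-6) = 12 - 24 - 30 = -42
|a|² = 4 + 36 + 25 = 65,  |a| = √65 ≈ 8.062258
|b|² = 36 + 16 + 36 = 88,  |b| = √88 ≈ 9.380832
cos θ = -42 / (8.062258 · 9.380832) ≈ -0.55533
θ = arccos(-0.55533) ≈ 123.7°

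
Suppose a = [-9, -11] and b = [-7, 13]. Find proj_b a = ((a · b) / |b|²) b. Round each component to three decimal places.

(2.569, -4.771)

a · b = (-9)·(-7) + (-11)·13 = 63 - 143 = -80
|b|² = 49 + 169 = 218
proj_b a = (-80/218) · (-7, 13) ≈ (2.569, -4.771)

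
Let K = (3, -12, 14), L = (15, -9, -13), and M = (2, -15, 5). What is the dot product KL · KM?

KL = L − K = (12, 3, -27)
KM = M − K = (-1, -3, -9)
KL · KM = 12·(-1) + 3·(-3) + (-27)·(-9) = -12 - 9 + 243 = 222

222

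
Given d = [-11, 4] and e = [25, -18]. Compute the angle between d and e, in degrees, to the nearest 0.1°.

164.2

d · e = (-11)·25 + 4·(-18) = -275 - 72 = -347
|d|² = 121 + 16 = 137,  |d| = √137 ≈ 11.704700
|e|² = 625 + 324 = 949,  |e| = √949 ≈ 30.805844
cos θ = -347 / (11.704700 · 30.805844) ≈ -0.96236
θ = arccos(-0.96236) ≈ 164.2°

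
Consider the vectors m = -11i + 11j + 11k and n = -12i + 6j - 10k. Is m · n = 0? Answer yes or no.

no

m · n = (-11)·(-12) + 11·6 + 11·(-10) = 132 + 66 - 110 = 88
Nonzero, so the vectors are not orthogonal.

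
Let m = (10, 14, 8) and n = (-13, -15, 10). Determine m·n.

-260

m · n = 10·(-13) + 14·(-15) + 8·10 = -130 - 210 + 80 = -260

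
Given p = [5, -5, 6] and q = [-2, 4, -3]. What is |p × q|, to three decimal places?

13.784

i: (-5)·(-3) - 6·4 = 15 - 24 = -9
j: 6·(-2) - 5·(-3) = -12 - (-15) = 3
k: 5·4 - (-5)·(-2) = 20 - 10 = 10
p × q = (-9, 3, 10)
|p × q| = √((-9)² + 3² + 10²) = √190 ≈ 13.7840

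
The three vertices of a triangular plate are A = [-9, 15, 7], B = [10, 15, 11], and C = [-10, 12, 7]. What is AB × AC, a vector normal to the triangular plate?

(12, -4, -57)

AB = (19, 0, 4)
AC = (-1, -3, 0)
i: 0·0 - 4·(-3) = 0 - (-12) = 12
j: 4·(-1) - 19·0 = -4 - 0 = -4
k: 19·(-3) - 0·(-1) = -57 - 0 = -57
AB × AC = (12, -4, -57)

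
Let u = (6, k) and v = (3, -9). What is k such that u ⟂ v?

2

u · v = 6·3 + k·(-9) = 18 - 9k
Set equal to 0: -9k = -18, so k = 2.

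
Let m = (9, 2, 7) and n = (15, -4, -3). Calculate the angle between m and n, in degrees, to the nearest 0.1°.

54.6

m · n = 9·15 + 2·(-4) + 7·(-3) = 135 - 8 - 21 = 106
|m|² = 81 + 4 + 49 = 134,  |m| = √134 ≈ 11.575837
|n|² = 225 + 16 + 9 = 250,  |n| = √250 ≈ 15.811388
cos θ = 106 / (11.575837 · 15.811388) ≈ 0.57914
θ = arccos(0.57914) ≈ 54.6°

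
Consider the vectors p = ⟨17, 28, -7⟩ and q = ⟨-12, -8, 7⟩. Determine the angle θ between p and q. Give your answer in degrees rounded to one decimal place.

152.7

p · q = 17·(-12) + 28·(-8) + (-7)·7 = -204 - 224 - 49 = -477
|p|² = 289 + 784 + 49 = 1122,  |p| = √1122 ≈ 33.496268
|q|² = 144 + 64 + 49 = 257,  |q| = √257 ≈ 16.031220
cos θ = -477 / (33.496268 · 16.031220) ≈ -0.88829
θ = arccos(-0.88829) ≈ 152.7°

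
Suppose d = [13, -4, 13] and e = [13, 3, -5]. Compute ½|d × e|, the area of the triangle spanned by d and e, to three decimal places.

125.895

i: (-4)·(-5) - 13·3 = 20 - 39 = -19
j: 13·13 - 13·(-5) = 169 - (-65) = 234
k: 13·3 - (-4)·13 = 39 - (-52) = 91
d × e = (-19, 234, 91)
|d × e| = √((-19)² + 234² + 91²) = √63398 ≈ 251.7896
area = ½ · 251.7896 ≈ 125.895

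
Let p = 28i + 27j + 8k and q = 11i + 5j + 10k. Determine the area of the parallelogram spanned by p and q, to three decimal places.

338.250

i: 27·10 - 8·5 = 270 - 40 = 230
j: 8·11 - 28·10 = 88 - 280 = -192
k: 28·5 - 27·11 = 140 - 297 = -157
p × q = (230, -192, -157)
|p × q| = √(230² + (-192)² + (-157)²) = √114413 ≈ 338.2499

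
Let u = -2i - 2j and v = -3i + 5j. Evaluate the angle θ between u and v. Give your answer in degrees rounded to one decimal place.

104.0

u · v = (-2)·(-3) + (-2)·5 = 6 - 10 = -4
|u|² = 4 + 4 = 8,  |u| = √8 ≈ 2.828427
|v|² = 9 + 25 = 34,  |v| = √34 ≈ 5.830952
cos θ = -4 / (2.828427 · 5.830952) ≈ -0.24254
θ = arccos(-0.24254) ≈ 104.0°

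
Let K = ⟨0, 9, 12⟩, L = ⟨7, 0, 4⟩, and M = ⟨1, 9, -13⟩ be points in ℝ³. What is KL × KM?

KL = (7, -9, -8)
KM = (1, 0, -25)
i: (-9)·(-25) - (-8)·0 = 225 - 0 = 225
j: (-8)·1 - 7·(-25) = -8 - (-175) = 167
k: 7·0 - (-9)·1 = 0 - (-9) = 9
KL × KM = (225, 167, 9)

(225, 167, 9)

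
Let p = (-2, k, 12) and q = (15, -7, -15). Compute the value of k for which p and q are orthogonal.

p · q = (-2)·15 + k·(-7) + 12·(-15) = -210 - 7k
Set equal to 0: -7k = 210, so k = -30.

-30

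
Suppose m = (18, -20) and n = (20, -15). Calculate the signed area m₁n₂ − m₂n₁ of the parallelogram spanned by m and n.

18·(-15) - (-20)·20 = -270 - (-400) = 130

130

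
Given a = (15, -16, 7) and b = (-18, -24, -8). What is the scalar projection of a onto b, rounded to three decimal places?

a · b = 15·(-18) + (-16)·(-24) + 7·(-8) = -270 + 384 - 56 = 58
|b| = √(324 + 576 + 64) = √964 ≈ 31.0483
comp_b a = 58 / √964 ≈ 1.868

1.868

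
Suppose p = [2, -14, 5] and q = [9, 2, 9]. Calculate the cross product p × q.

(-136, 27, 130)

i: (-14)·9 - 5·2 = -126 - 10 = -136
j: 5·9 - 2·9 = 45 - 18 = 27
k: 2·2 - (-14)·9 = 4 - (-126) = 130
p × q = (-136, 27, 130)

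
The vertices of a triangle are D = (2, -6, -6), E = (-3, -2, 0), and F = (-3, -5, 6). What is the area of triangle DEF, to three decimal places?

DE = (-5, 4, 6),  DF = (-5, 1, 12)
i: 4·12 - 6·1 = 48 - 6 = 42
j: 6·(-5) - (-5)·12 = -30 - (-60) = 30
k: (-5)·1 - 4·(-5) = -5 - (-20) = 15
DE × DF = (42, 30, 15)
|DE × DF| = √2889 ≈ 53.7494
area = ½ · 53.7494 ≈ 26.875

26.875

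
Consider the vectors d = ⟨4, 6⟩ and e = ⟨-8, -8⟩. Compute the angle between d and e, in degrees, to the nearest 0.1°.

d · e = 4·(-8) + 6·(-8) = -32 - 48 = -80
|d|² = 16 + 36 = 52,  |d| = √52 ≈ 7.211103
|e|² = 64 + 64 = 128,  |e| = √128 ≈ 11.313708
cos θ = -80 / (7.211103 · 11.313708) ≈ -0.98058
θ = arccos(-0.98058) ≈ 168.7°

168.7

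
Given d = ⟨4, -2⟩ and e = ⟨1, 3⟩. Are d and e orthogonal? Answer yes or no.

no

d · e = 4·1 + (-2)·3 = 4 - 6 = -2
Nonzero, so the vectors are not orthogonal.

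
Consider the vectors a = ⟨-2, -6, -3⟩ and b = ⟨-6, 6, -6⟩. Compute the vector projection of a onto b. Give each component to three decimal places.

(0.333, -0.333, 0.333)

a · b = (-2)·(-6) + (-6)·6 + (-3)·(-6) = 12 - 36 + 18 = -6
|b|² = 36 + 36 + 36 = 108
proj_b a = (-6/108) · (-6, 6, -6) ≈ (0.333, -0.333, 0.333)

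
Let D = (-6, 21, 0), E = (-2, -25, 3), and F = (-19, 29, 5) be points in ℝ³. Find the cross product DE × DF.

(-254, -59, -566)

DE = (4, -46, 3)
DF = (-13, 8, 5)
i: (-46)·5 - 3·8 = -230 - 24 = -254
j: 3·(-13) - 4·5 = -39 - 20 = -59
k: 4·8 - (-46)·(-13) = 32 - 598 = -566
DE × DF = (-254, -59, -566)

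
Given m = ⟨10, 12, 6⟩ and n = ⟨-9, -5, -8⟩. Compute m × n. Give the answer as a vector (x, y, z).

i: 12·(-8) - 6·(-5) = -96 - (-30) = -66
j: 6·(-9) - 10·(-8) = -54 - (-80) = 26
k: 10·(-5) - 12·(-9) = -50 - (-108) = 58
m × n = (-66, 26, 58)

(-66, 26, 58)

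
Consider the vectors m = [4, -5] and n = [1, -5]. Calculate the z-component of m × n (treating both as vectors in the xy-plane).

4·(-5) - (-5)·1 = -20 - (-5) = -15

-15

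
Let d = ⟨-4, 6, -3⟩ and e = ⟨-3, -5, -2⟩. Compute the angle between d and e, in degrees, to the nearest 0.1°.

104.4

d · e = (-4)·(-3) + 6·(-5) + (-3)·(-2) = 12 - 30 + 6 = -12
|d|² = 16 + 36 + 9 = 61,  |d| = √61 ≈ 7.810250
|e|² = 9 + 25 + 4 = 38,  |e| = √38 ≈ 6.164414
cos θ = -12 / (7.810250 · 6.164414) ≈ -0.24924
θ = arccos(-0.24924) ≈ 104.4°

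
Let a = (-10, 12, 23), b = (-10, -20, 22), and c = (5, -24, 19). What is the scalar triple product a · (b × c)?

b × c:
i: (-20)·19 - 22·(-24) = -380 - (-528) = 148
j: 22·5 - (-10)·19 = 110 - (-190) = 300
k: (-10)·(-24) - (-20)·5 = 240 - (-100) = 340
b × c = (148, 300, 340)
a · (b × c) = (-10)·148 + 12·300 + 23·340 = -1480 + 3600 + 7820 = 9940

9940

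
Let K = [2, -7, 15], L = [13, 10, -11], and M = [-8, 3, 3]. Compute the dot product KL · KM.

372

KL = L − K = (11, 17, -26)
KM = M − K = (-10, 10, -12)
KL · KM = 11·(-10) + 17·10 + (-26)·(-12) = -110 + 170 + 312 = 372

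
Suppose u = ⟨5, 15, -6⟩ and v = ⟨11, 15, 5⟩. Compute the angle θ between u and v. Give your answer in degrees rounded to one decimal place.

u · v = 5·11 + 15·15 + (-6)·5 = 55 + 225 - 30 = 250
|u|² = 25 + 225 + 36 = 286,  |u| = √286 ≈ 16.911535
|v|² = 121 + 225 + 25 = 371,  |v| = √371 ≈ 19.261360
cos θ = 250 / (16.911535 · 19.261360) ≈ 0.76749
θ = arccos(0.76749) ≈ 39.9°

39.9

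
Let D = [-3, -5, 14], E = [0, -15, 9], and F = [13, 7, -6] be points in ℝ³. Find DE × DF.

(260, -20, 196)

DE = (3, -10, -5)
DF = (16, 12, -20)
i: (-10)·(-20) - (-5)·12 = 200 - (-60) = 260
j: (-5)·16 - 3·(-20) = -80 - (-60) = -20
k: 3·12 - (-10)·16 = 36 - (-160) = 196
DE × DF = (260, -20, 196)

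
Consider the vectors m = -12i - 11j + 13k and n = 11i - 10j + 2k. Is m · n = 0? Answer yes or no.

m · n = (-12)·11 + (-11)·(-10) + 13·2 = -132 + 110 + 26 = 4
Nonzero, so the vectors are not orthogonal.

no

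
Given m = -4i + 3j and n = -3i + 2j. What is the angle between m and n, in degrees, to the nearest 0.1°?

m · n = (-4)·(-3) + 3·2 = 12 + 6 = 18
|m|² = 16 + 9 = 25,  |m| = √25 ≈ 5.000000
|n|² = 9 + 4 = 13,  |n| = √13 ≈ 3.605551
cos θ = 18 / (5.000000 · 3.605551) ≈ 0.99846
θ = arccos(0.99846) ≈ 3.2°

3.2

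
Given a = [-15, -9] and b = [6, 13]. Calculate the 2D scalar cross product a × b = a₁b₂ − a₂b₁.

-141

(-15)·13 - (-9)·6 = -195 - (-54) = -141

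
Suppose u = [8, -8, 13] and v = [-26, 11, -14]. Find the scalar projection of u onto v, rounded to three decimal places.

u · v = 8·(-26) + (-8)·11 + 13·(-14) = -208 - 88 - 182 = -478
|v| = √(676 + 121 + 196) = √993 ≈ 31.5119
comp_v u = -478 / √993 ≈ -15.169

-15.169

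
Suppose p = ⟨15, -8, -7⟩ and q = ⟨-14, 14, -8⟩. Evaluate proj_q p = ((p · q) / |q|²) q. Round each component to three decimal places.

p · q = 15·(-14) + (-8)·14 + (-7)·(-8) = -210 - 112 + 56 = -266
|q|² = 196 + 196 + 64 = 456
proj_q p = (-266/456) · (-14, 14, -8) ≈ (8.167, -8.167, 4.667)

(8.167, -8.167, 4.667)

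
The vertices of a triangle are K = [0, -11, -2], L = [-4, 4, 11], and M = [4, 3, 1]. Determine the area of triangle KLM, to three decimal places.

95.290

KL = (-4, 15, 13),  KM = (4, 14, 3)
i: 15·3 - 13·14 = 45 - 182 = -137
j: 13·4 - (-4)·3 = 52 - (-12) = 64
k: (-4)·14 - 15·4 = -56 - 60 = -116
KL × KM = (-137, 64, -116)
|KL × KM| = √36321 ≈ 190.5807
area = ½ · 190.5807 ≈ 95.290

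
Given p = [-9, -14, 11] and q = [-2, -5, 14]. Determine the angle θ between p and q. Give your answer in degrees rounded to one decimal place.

p · q = (-9)·(-2) + (-14)·(-5) + 11·14 = 18 + 70 + 154 = 242
|p|² = 81 + 196 + 121 = 398,  |p| = √398 ≈ 19.949937
|q|² = 4 + 25 + 196 = 225,  |q| = √225 ≈ 15.000000
cos θ = 242 / (19.949937 · 15.000000) ≈ 0.80869
θ = arccos(0.80869) ≈ 36.0°

36.0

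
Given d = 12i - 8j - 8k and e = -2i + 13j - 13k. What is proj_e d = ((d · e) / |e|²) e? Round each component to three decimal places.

(0.140, -0.912, 0.912)

d · e = 12·(-2) + (-8)·13 + (-8)·(-13) = -24 - 104 + 104 = -24
|e|² = 4 + 169 + 169 = 342
proj_e d = (-24/342) · (-2, 13, -13) ≈ (0.140, -0.912, 0.912)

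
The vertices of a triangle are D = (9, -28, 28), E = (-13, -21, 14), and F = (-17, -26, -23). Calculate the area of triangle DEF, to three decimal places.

418.882

DE = (-22, 7, -14),  DF = (-26, 2, -51)
i: 7·(-51) - (-14)·2 = -357 - (-28) = -329
j: (-14)·(-26) - (-22)·(-51) = 364 - 1122 = -758
k: (-22)·2 - 7·(-26) = -44 - (-182) = 138
DE × DF = (-329, -758, 138)
|DE × DF| = √701849 ≈ 837.7643
area = ½ · 837.7643 ≈ 418.882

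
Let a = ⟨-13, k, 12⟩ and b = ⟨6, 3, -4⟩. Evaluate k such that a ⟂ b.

42

a · b = (-13)·6 + k·3 + 12·(-4) = -126 + 3k
Set equal to 0: 3k = 126, so k = 42.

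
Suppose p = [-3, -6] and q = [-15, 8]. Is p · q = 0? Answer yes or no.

no

p · q = (-3)·(-15) + (-6)·8 = 45 - 48 = -3
Nonzero, so the vectors are not orthogonal.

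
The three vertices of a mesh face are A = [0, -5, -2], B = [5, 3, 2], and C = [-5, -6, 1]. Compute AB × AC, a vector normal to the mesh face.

AB = (5, 8, 4)
AC = (-5, -1, 3)
i: 8·3 - 4·(-1) = 24 - (-4) = 28
j: 4·(-5) - 5·3 = -20 - 15 = -35
k: 5·(-1) - 8·(-5) = -5 - (-40) = 35
AB × AC = (28, -35, 35)

(28, -35, 35)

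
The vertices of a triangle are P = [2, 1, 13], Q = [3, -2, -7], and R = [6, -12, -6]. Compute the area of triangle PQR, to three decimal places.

PQ = (1, -3, -20),  PR = (4, -13, -19)
i: (-3)·(-19) - (-20)·(-13) = 57 - 260 = -203
j: (-20)·4 - 1·(-19) = -80 - (-19) = -61
k: 1·(-13) - (-3)·4 = -13 - (-12) = -1
PQ × PR = (-203, -61, -1)
|PQ × PR| = √44931 ≈ 211.9693
area = ½ · 211.9693 ≈ 105.985

105.985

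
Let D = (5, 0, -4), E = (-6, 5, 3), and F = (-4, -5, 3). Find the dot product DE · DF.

123

DE = E − D = (-11, 5, 7)
DF = F − D = (-9, -5, 7)
DE · DF = (-11)·(-9) + 5·(-5) + 7·7 = 99 - 25 + 49 = 123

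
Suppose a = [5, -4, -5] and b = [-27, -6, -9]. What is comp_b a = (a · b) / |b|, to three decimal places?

a · b = 5·(-27) + (-4)·(-6) + (-5)·(-9) = -135 + 24 + 45 = -66
|b| = √(729 + 36 + 81) = √846 ≈ 29.0861
comp_b a = -66 / √846 ≈ -2.269

-2.269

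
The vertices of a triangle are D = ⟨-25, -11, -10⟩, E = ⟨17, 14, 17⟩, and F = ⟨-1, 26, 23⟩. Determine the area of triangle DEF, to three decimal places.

DE = (42, 25, 27),  DF = (24, 37, 33)
i: 25·33 - 27·37 = 825 - 999 = -174
j: 27·24 - 42·33 = 648 - 1386 = -738
k: 42·37 - 25·24 = 1554 - 600 = 954
DE × DF = (-174, -738, 954)
|DE × DF| = √1485036 ≈ 1218.6205
area = ½ · 1218.6205 ≈ 609.310

609.310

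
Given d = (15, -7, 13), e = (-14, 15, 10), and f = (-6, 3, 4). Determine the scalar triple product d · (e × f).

1102

e × f:
i: 15·4 - 10·3 = 60 - 30 = 30
j: 10·(-6) - (-14)·4 = -60 - (-56) = -4
k: (-14)·3 - 15·(-6) = -42 - (-90) = 48
e × f = (30, -4, 48)
d · (e × f) = 15·30 + (-7)·(-4) + 13·48 = 450 + 28 + 624 = 1102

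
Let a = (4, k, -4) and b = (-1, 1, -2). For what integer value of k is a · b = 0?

-4

a · b = 4·(-1) + k·1 + (-4)·(-2) = 4 + 1k
Set equal to 0: 1k = -4, so k = -4.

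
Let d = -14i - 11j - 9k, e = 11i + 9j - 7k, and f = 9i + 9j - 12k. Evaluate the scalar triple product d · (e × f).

-291

e × f:
i: 9·(-12) - (-7)·9 = -108 - (-63) = -45
j: (-7)·9 - 11·(-12) = -63 - (-132) = 69
k: 11·9 - 9·9 = 99 - 81 = 18
e × f = (-45, 69, 18)
d · (e × f) = (-14)·(-45) + (-11)·69 + (-9)·18 = 630 - 759 - 162 = -291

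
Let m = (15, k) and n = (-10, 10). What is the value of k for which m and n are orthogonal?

m · n = 15·(-10) + k·10 = -150 + 10k
Set equal to 0: 10k = 150, so k = 15.

15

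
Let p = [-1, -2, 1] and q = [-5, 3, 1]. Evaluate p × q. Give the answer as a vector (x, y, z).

i: (-2)·1 - 1·3 = -2 - 3 = -5
j: 1·(-5) - (-1)·1 = -5 - (-1) = -4
k: (-1)·3 - (-2)·(-5) = -3 - 10 = -13
p × q = (-5, -4, -13)

(-5, -4, -13)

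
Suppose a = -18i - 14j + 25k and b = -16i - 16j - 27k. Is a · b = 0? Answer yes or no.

a · b = (-18)·(-16) + (-14)·(-16) + 25·(-27) = 288 + 224 - 675 = -163
Nonzero, so the vectors are not orthogonal.

no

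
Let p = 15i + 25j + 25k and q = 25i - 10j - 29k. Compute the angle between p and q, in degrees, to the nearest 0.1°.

113.3

p · q = 15·25 + 25·(-10) + 25·(-29) = 375 - 250 - 725 = -600
|p|² = 225 + 625 + 625 = 1475,  |p| = √1475 ≈ 38.405729
|q|² = 625 + 100 + 841 = 1566,  |q| = √1566 ≈ 39.572718
cos θ = -600 / (38.405729 · 39.572718) ≈ -0.39478
θ = arccos(-0.39478) ≈ 113.3°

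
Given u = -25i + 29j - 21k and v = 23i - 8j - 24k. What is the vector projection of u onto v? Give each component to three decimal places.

(-5.962, 2.074, 6.221)

u · v = (-25)·23 + 29·(-8) + (-21)·(-24) = -575 - 232 + 504 = -303
|v|² = 529 + 64 + 576 = 1169
proj_v u = (-303/1169) · (23, -8, -24) ≈ (-5.962, 2.074, 6.221)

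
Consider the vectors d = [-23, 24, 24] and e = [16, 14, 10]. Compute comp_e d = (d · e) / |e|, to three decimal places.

8.853

d · e = (-23)·16 + 24·14 + 24·10 = -368 + 336 + 240 = 208
|e| = √(256 + 196 + 100) = √552 ≈ 23.4947
comp_e d = 208 / √552 ≈ 8.853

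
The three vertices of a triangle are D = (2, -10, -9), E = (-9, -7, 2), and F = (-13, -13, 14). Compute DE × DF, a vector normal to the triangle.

DE = (-11, 3, 11)
DF = (-15, -3, 23)
i: 3·23 - 11·(-3) = 69 - (-33) = 102
j: 11·(-15) - (-11)·23 = -165 - (-253) = 88
k: (-11)·(-3) - 3·(-15) = 33 - (-45) = 78
DE × DF = (102, 88, 78)

(102, 88, 78)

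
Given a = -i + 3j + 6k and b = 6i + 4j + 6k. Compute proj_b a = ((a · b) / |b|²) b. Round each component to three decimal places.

a · b = (-1)·6 + 3·4 + 6·6 = -6 + 12 + 36 = 42
|b|² = 36 + 16 + 36 = 88
proj_b a = (42/88) · (6, 4, 6) ≈ (2.864, 1.909, 2.864)

(2.864, 1.909, 2.864)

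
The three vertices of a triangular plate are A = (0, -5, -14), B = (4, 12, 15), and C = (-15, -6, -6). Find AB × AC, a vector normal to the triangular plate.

AB = (4, 17, 29)
AC = (-15, -1, 8)
i: 17·8 - 29·(-1) = 136 - (-29) = 165
j: 29·(-15) - 4·8 = -435 - 32 = -467
k: 4·(-1) - 17·(-15) = -4 - (-255) = 251
AB × AC = (165, -467, 251)

(165, -467, 251)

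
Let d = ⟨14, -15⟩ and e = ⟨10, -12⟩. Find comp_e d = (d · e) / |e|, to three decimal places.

20.486

d · e = 14·10 + (-15)·(-12) = 140 + 180 = 320
|e| = √(100 + 144) = √244 ≈ 15.6205
comp_e d = 320 / √244 ≈ 20.486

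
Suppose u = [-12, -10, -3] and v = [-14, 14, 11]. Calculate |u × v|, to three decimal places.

360.228

i: (-10)·11 - (-3)·14 = -110 - (-42) = -68
j: (-3)·(-14) - (-12)·11 = 42 - (-132) = 174
k: (-12)·14 - (-10)·(-14) = -168 - 140 = -308
u × v = (-68, 174, -308)
|u × v| = √((-68)² + 174² + (-308)²) = √129764 ≈ 360.2277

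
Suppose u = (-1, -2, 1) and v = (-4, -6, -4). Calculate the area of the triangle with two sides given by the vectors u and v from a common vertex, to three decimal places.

8.124

i: (-2)·(-4) - 1·(-6) = 8 - (-6) = 14
j: 1·(-4) - (-1)·(-4) = -4 - 4 = -8
k: (-1)·(-6) - (-2)·(-4) = 6 - 8 = -2
u × v = (14, -8, -2)
|u × v| = √(14² + (-8)² + (-2)²) = √264 ≈ 16.2481
area = ½ · 16.2481 ≈ 8.124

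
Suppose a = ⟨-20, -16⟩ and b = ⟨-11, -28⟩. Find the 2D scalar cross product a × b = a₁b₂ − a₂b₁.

384

(-20)·(-28) - (-16)·(-11) = 560 - 176 = 384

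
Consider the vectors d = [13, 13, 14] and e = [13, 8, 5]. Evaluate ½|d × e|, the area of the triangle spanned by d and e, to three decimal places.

70.928

i: 13·5 - 14·8 = 65 - 112 = -47
j: 14·13 - 13·5 = 182 - 65 = 117
k: 13·8 - 13·13 = 104 - 169 = -65
d × e = (-47, 117, -65)
|d × e| = √((-47)² + 117² + (-65)²) = √20123 ≈ 141.8556
area = ½ · 141.8556 ≈ 70.928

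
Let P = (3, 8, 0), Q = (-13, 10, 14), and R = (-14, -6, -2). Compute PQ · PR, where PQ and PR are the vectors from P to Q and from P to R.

PQ = Q − P = (-16, 2, 14)
PR = R − P = (-17, -14, -2)
PQ · PR = (-16)·(-17) + 2·(-14) + 14·(-2) = 272 - 28 - 28 = 216

216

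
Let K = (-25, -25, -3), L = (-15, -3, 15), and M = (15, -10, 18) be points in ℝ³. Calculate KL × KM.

KL = (10, 22, 18)
KM = (40, 15, 21)
i: 22·21 - 18·15 = 462 - 270 = 192
j: 18·40 - 10·21 = 720 - 210 = 510
k: 10·15 - 22·40 = 150 - 880 = -730
KL × KM = (192, 510, -730)

(192, 510, -730)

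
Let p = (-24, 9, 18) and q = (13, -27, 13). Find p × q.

(603, 546, 531)

i: 9·13 - 18·(-27) = 117 - (-486) = 603
j: 18·13 - (-24)·13 = 234 - (-312) = 546
k: (-24)·(-27) - 9·13 = 648 - 117 = 531
p × q = (603, 546, 531)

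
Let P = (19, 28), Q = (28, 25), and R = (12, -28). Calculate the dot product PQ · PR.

PQ = Q − P = (9, -3)
PR = R − P = (-7, -56)
PQ · PR = 9·(-7) + (-3)·(-56) = -63 + 168 = 105

105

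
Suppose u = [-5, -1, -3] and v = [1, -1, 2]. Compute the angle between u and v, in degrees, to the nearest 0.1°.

u · v = (-5)·1 + (-1)·(-1) + (-3)·2 = -5 + 1 - 6 = -10
|u|² = 25 + 1 + 9 = 35,  |u| = √35 ≈ 5.916080
|v|² = 1 + 1 + 4 = 6,  |v| = √6 ≈ 2.449490
cos θ = -10 / (5.916080 · 2.449490) ≈ -0.69007
θ = arccos(-0.69007) ≈ 133.6°

133.6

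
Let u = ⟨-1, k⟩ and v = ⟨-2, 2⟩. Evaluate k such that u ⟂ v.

-1

u · v = (-1)·(-2) + k·2 = 2 + 2k
Set equal to 0: 2k = -2, so k = -1.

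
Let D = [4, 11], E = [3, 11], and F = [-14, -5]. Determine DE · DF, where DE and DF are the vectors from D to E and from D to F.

DE = E − D = (-1, 0)
DF = F − D = (-18, -16)
DE · DF = (-1)·(-18) + 0·(-16) = 18 + 0 = 18

18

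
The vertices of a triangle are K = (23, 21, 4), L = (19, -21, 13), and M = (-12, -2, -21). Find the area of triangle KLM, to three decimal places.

KL = (-4, -42, 9),  KM = (-35, -23, -25)
i: (-42)·(-25) - 9·(-23) = 1050 - (-207) = 1257
j: 9·(-35) - (-4)·(-25) = -315 - 100 = -415
k: (-4)·(-23) - (-42)·(-35) = 92 - 1470 = -1378
KL × KM = (1257, -415, -1378)
|KL × KM| = √3651158 ≈ 1910.8004
area = ½ · 1910.8004 ≈ 955.400

955.400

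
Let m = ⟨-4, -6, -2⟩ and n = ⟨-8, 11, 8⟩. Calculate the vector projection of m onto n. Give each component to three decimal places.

m · n = (-4)·(-8) + (-6)·11 + (-2)·8 = 32 - 66 - 16 = -50
|n|² = 64 + 121 + 64 = 249
proj_n m = (-50/249) · (-8, 11, 8) ≈ (1.606, -2.209, -1.606)

(1.606, -2.209, -1.606)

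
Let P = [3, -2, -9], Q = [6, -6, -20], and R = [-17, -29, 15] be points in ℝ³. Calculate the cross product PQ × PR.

(-393, 148, -161)

PQ = (3, -4, -11)
PR = (-20, -27, 24)
i: (-4)·24 - (-11)·(-27) = -96 - 297 = -393
j: (-11)·(-20) - 3·24 = 220 - 72 = 148
k: 3·(-27) - (-4)·(-20) = -81 - 80 = -161
PQ × PR = (-393, 148, -161)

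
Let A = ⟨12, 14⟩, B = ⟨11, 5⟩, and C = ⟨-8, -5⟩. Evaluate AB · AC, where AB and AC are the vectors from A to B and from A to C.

191

AB = B − A = (-1, -9)
AC = C − A = (-20, -19)
AB · AC = (-1)·(-20) + (-9)·(-19) = 20 + 171 = 191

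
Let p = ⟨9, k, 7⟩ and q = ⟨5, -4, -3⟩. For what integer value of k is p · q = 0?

6

p · q = 9·5 + k·(-4) + 7·(-3) = 24 - 4k
Set equal to 0: -4k = -24, so k = 6.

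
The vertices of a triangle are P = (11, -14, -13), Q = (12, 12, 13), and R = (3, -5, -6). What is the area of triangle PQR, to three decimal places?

PQ = (1, 26, 26),  PR = (-8, 9, 7)
i: 26·7 - 26·9 = 182 - 234 = -52
j: 26·(-8) - 1·7 = -208 - 7 = -215
k: 1·9 - 26·(-8) = 9 - (-208) = 217
PQ × PR = (-52, -215, 217)
|PQ × PR| = √96018 ≈ 309.8677
area = ½ · 309.8677 ≈ 154.934

154.934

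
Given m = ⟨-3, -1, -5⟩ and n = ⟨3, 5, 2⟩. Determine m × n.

i: (-1)·2 - (-5)·5 = -2 - (-25) = 23
j: (-5)·3 - (-3)·2 = -15 - (-6) = -9
k: (-3)·5 - (-1)·3 = -15 - (-3) = -12
m × n = (23, -9, -12)

(23, -9, -12)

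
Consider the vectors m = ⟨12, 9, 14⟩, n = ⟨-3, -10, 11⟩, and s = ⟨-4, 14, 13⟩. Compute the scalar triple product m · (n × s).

n × s:
i: (-10)·13 - 11·14 = -130 - 154 = -284
j: 11·(-4) - (-3)·13 = -44 - (-39) = -5
k: (-3)·14 - (-10)·(-4) = -42 - 40 = -82
n × s = (-284, -5, -82)
m · (n × s) = 12·(-284) + 9·(-5) + 14·(-82) = -3408 - 45 - 1148 = -4601

-4601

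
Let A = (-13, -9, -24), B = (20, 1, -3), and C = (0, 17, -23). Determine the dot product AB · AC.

710

AB = B − A = (33, 10, 21)
AC = C − A = (13, 26, 1)
AB · AC = 33·13 + 10·26 + 21·1 = 429 + 260 + 21 = 710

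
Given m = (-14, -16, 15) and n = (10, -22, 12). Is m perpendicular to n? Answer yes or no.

no

m · n = (-14)·10 + (-16)·(-22) + 15·12 = -140 + 352 + 180 = 392
Nonzero, so the vectors are not orthogonal.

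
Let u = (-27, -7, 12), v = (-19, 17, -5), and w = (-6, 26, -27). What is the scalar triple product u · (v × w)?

7560

v × w:
i: 17·(-27) - (-5)·26 = -459 - (-130) = -329
j: (-5)·(-6) - (-19)·(-27) = 30 - 513 = -483
k: (-19)·26 - 17·(-6) = -494 - (-102) = -392
v × w = (-329, -483, -392)
u · (v × w) = (-27)·(-329) + (-7)·(-483) + 12·(-392) = 8883 + 3381 - 4704 = 7560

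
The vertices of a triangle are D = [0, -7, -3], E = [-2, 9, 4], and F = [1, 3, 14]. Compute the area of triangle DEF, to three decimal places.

DE = (-2, 16, 7),  DF = (1, 10, 17)
i: 16·17 - 7·10 = 272 - 70 = 202
j: 7·1 - (-2)·17 = 7 - (-34) = 41
k: (-2)·10 - 16·1 = -20 - 16 = -36
DE × DF = (202, 41, -36)
|DE × DF| = √43781 ≈ 209.2391
area = ½ · 209.2391 ≈ 104.620

104.620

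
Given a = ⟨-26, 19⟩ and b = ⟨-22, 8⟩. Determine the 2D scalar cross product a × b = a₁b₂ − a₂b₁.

(-26)·8 - 19·(-22) = -208 - (-418) = 210

210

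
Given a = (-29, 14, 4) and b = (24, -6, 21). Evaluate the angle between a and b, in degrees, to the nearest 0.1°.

131.4

a · b = (-29)·24 + 14·(-6) + 4·21 = -696 - 84 + 84 = -696
|a|² = 841 + 196 + 16 = 1053,  |a| = √1053 ≈ 32.449961
|b|² = 576 + 36 + 441 = 1053,  |b| = √1053 ≈ 32.449961
cos θ = -696 / (32.449961 · 32.449961) ≈ -0.66097
θ = arccos(-0.66097) ≈ 131.4°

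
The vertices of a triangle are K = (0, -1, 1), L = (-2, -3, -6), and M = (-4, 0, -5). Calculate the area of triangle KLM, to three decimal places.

13.388

KL = (-2, -2, -7),  KM = (-4, 1, -6)
i: (-2)·(-6) - (-7)·1 = 12 - (-7) = 19
j: (-7)·(-4) - (-2)·(-6) = 28 - 12 = 16
k: (-2)·1 - (-2)·(-4) = -2 - 8 = -10
KL × KM = (19, 16, -10)
|KL × KM| = √717 ≈ 26.7769
area = ½ · 26.7769 ≈ 13.388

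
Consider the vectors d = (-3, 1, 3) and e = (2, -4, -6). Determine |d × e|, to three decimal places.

i: 1·(-6) - 3·(-4) = -6 - (-12) = 6
j: 3·2 - (-3)·(-6) = 6 - 18 = -12
k: (-3)·(-4) - 1·2 = 12 - 2 = 10
d × e = (6, -12, 10)
|d × e| = √(6² + (-12)² + 10²) = √280 ≈ 16.7332

16.733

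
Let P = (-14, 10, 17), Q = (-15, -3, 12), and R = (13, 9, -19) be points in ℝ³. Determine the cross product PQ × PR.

(463, -171, 352)

PQ = (-1, -13, -5)
PR = (27, -1, -36)
i: (-13)·(-36) - (-5)·(-1) = 468 - 5 = 463
j: (-5)·27 - (-1)·(-36) = -135 - 36 = -171
k: (-1)·(-1) - (-13)·27 = 1 - (-351) = 352
PQ × PR = (463, -171, 352)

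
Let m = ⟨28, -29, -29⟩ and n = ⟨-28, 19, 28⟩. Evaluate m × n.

(-261, 28, -280)

i: (-29)·28 - (-29)·19 = -812 - (-551) = -261
j: (-29)·(-28) - 28·28 = 812 - 784 = 28
k: 28·19 - (-29)·(-28) = 532 - 812 = -280
m × n = (-261, 28, -280)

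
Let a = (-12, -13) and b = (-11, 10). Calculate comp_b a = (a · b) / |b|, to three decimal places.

0.135

a · b = (-12)·(-11) + (-13)·10 = 132 - 130 = 2
|b| = √(121 + 100) = √221 ≈ 14.8661
comp_b a = 2 / √221 ≈ 0.135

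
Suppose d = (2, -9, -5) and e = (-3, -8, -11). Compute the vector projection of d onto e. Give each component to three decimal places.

(-1.871, -4.990, -6.861)

d · e = 2·(-3) + (-9)·(-8) + (-5)·(-11) = -6 + 72 + 55 = 121
|e|² = 9 + 64 + 121 = 194
proj_e d = (121/194) · (-3, -8, -11) ≈ (-1.871, -4.990, -6.861)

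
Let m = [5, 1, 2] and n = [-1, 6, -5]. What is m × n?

i: 1·(-5) - 2·6 = -5 - 12 = -17
j: 2·(-1) - 5·(-5) = -2 - (-25) = 23
k: 5·6 - 1·(-1) = 30 - (-1) = 31
m × n = (-17, 23, 31)

(-17, 23, 31)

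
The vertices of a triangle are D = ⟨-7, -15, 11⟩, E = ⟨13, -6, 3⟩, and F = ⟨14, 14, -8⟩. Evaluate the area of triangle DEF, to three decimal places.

224.469

DE = (20, 9, -8),  DF = (21, 29, -19)
i: 9·(-19) - (-8)·29 = -171 - (-232) = 61
j: (-8)·21 - 20·(-19) = -168 - (-380) = 212
k: 20·29 - 9·21 = 580 - 189 = 391
DE × DF = (61, 212, 391)
|DE × DF| = √201546 ≈ 448.9387
area = ½ · 448.9387 ≈ 224.469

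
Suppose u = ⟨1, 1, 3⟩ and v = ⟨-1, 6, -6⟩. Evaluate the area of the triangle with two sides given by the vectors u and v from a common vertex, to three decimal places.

i: 1·(-6) - 3·6 = -6 - 18 = -24
j: 3·(-1) - 1·(-6) = -3 - (-6) = 3
k: 1·6 - 1·(-1) = 6 - (-1) = 7
u × v = (-24, 3, 7)
|u × v| = √((-24)² + 3² + 7²) = √634 ≈ 25.1794
area = ½ · 25.1794 ≈ 12.590

12.590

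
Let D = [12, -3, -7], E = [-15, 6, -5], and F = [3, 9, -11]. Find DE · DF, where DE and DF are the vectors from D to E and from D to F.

343

DE = E − D = (-27, 9, 2)
DF = F − D = (-9, 12, -4)
DE · DF = (-27)·(-9) + 9·12 + 2·(-4) = 243 + 108 - 8 = 343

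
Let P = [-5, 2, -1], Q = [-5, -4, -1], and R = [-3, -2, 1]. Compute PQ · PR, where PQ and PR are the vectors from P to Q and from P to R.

24

PQ = Q − P = (0, -6, 0)
PR = R − P = (2, -4, 2)
PQ · PR = 0·2 + (-6)·(-4) + 0·2 = 0 + 24 + 0 = 24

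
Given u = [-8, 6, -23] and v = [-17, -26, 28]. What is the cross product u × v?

(-430, 615, 310)

i: 6·28 - (-23)·(-26) = 168 - 598 = -430
j: (-23)·(-17) - (-8)·28 = 391 - (-224) = 615
k: (-8)·(-26) - 6·(-17) = 208 - (-102) = 310
u × v = (-430, 615, 310)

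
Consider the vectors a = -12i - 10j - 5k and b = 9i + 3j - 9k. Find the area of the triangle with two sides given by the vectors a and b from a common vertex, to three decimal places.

i: (-10)·(-9) - (-5)·3 = 90 - (-15) = 105
j: (-5)·9 - (-12)·(-9) = -45 - 108 = -153
k: (-12)·3 - (-10)·9 = -36 - (-90) = 54
a × b = (105, -153, 54)
|a × b| = √(105² + (-153)² + 54²) = √37350 ≈ 193.2615
area = ½ · 193.2615 ≈ 96.631

96.631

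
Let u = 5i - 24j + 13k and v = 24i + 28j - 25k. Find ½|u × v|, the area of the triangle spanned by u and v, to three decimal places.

i: (-24)·(-25) - 13·28 = 600 - 364 = 236
j: 13·24 - 5·(-25) = 312 - (-125) = 437
k: 5·28 - (-24)·24 = 140 - (-576) = 716
u × v = (236, 437, 716)
|u × v| = √(236² + 437² + 716²) = √759321 ≈ 871.3903
area = ½ · 871.3903 ≈ 435.695

435.695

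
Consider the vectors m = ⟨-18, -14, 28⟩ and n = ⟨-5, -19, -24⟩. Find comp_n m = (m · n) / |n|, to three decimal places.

-10.188

m · n = (-18)·(-5) + (-14)·(-19) + 28·(-24) = 90 + 266 - 672 = -316
|n| = √(25 + 361 + 576) = √962 ≈ 31.0161
comp_n m = -316 / √962 ≈ -10.188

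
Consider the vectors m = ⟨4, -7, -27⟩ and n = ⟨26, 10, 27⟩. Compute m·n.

-695

m · n = 4·26 + (-7)·10 + (-27)·27 = 104 - 70 - 729 = -695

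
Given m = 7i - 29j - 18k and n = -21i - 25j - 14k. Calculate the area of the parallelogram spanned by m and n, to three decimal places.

918.242

i: (-29)·(-14) - (-18)·(-25) = 406 - 450 = -44
j: (-18)·(-21) - 7·(-14) = 378 - (-98) = 476
k: 7·(-25) - (-29)·(-21) = -175 - 609 = -784
m × n = (-44, 476, -784)
|m × n| = √((-44)² + 476² + (-784)²) = √843168 ≈ 918.2418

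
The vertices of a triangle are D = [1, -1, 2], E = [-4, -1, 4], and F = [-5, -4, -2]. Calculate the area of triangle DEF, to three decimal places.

17.923

DE = (-5, 0, 2),  DF = (-6, -3, -4)
i: 0·(-4) - 2·(-3) = 0 - (-6) = 6
j: 2·(-6) - (-5)·(-4) = -12 - 20 = -32
k: (-5)·(-3) - 0·(-6) = 15 - 0 = 15
DE × DF = (6, -32, 15)
|DE × DF| = √1285 ≈ 35.8469
area = ½ · 35.8469 ≈ 17.923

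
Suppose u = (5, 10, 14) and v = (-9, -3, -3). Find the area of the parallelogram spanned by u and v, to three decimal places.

134.499

i: 10·(-3) - 14·(-3) = -30 - (-42) = 12
j: 14·(-9) - 5·(-3) = -126 - (-15) = -111
k: 5·(-3) - 10·(-9) = -15 - (-90) = 75
u × v = (12, -111, 75)
|u × v| = √(12² + (-111)² + 75²) = √18090 ≈ 134.4991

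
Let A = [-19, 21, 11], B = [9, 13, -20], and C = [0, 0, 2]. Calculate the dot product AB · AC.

979

AB = B − A = (28, -8, -31)
AC = C − A = (19, -21, -9)
AB · AC = 28·19 + (-8)·(-21) + (-31)·(-9) = 532 + 168 + 279 = 979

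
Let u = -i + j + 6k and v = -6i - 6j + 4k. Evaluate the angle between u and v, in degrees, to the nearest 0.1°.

65.5

u · v = (-1)·(-6) + 1·(-6) + 6·4 = 6 - 6 + 24 = 24
|u|² = 1 + 1 + 36 = 38,  |u| = √38 ≈ 6.164414
|v|² = 36 + 36 + 16 = 88,  |v| = √88 ≈ 9.380832
cos θ = 24 / (6.164414 · 9.380832) ≈ 0.41503
θ = arccos(0.41503) ≈ 65.5°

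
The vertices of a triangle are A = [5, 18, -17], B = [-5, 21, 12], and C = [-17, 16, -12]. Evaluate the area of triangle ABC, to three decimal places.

299.361

AB = (-10, 3, 29),  AC = (-22, -2, 5)
i: 3·5 - 29·(-2) = 15 - (-58) = 73
j: 29·(-22) - (-10)·5 = -638 - (-50) = -588
k: (-10)·(-2) - 3·(-22) = 20 - (-66) = 86
AB × AC = (73, -588, 86)
|AB × AC| = √358469 ≈ 598.7228
area = ½ · 598.7228 ≈ 299.361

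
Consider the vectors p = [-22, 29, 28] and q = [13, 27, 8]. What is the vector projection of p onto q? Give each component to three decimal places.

p · q = (-22)·13 + 29·27 + 28·8 = -286 + 783 + 224 = 721
|q|² = 169 + 729 + 64 = 962
proj_q p = (721/962) · (13, 27, 8) ≈ (9.743, 20.236, 5.996)

(9.743, 20.236, 5.996)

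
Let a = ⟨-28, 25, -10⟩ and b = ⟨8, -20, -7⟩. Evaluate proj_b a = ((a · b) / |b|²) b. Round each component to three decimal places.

(-10.199, 25.497, 8.924)

a · b = (-28)·8 + 25·(-20) + (-10)·(-7) = -224 - 500 + 70 = -654
|b|² = 64 + 400 + 49 = 513
proj_b a = (-654/513) · (8, -20, -7) ≈ (-10.199, 25.497, 8.924)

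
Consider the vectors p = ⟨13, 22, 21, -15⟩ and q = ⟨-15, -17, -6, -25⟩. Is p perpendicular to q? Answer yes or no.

p · q = 13·(-15) + 22·(-17) + 21·(-6) + (-15)·(-25) = -195 - 374 - 126 + 375 = -320
Nonzero, so the vectors are not orthogonal.

no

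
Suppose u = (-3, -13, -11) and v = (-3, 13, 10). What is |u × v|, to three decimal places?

101.104

i: (-13)·10 - (-11)·13 = -130 - (-143) = 13
j: (-11)·(-3) - (-3)·10 = 33 - (-30) = 63
k: (-3)·13 - (-13)·(-3) = -39 - 39 = -78
u × v = (13, 63, -78)
|u × v| = √(13² + 63² + (-78)²) = √10222 ≈ 101.1039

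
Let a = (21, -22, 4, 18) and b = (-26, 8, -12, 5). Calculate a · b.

-680

a · b = 21·(-26) + (-22)·8 + 4·(-12) + 18·5 = -546 - 176 - 48 + 90 = -680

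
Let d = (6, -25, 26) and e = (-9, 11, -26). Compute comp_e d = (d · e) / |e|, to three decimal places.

d · e = 6·(-9) + (-25)·11 + 26·(-26) = -54 - 275 - 676 = -1005
|e| = √(81 + 121 + 676) = √878 ≈ 29.6311
comp_e d = -1005 / √878 ≈ -33.917

-33.917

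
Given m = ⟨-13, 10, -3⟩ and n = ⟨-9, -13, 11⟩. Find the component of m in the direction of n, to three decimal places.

m · n = (-13)·(-9) + 10·(-13) + (-3)·11 = 117 - 130 - 33 = -46
|n| = √(81 + 169 + 121) = √371 ≈ 19.2614
comp_n m = -46 / √371 ≈ -2.388

-2.388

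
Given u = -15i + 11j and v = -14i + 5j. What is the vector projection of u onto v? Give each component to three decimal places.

u · v = (-15)·(-14) + 11·5 = 210 + 55 = 265
|v|² = 196 + 25 = 221
proj_v u = (265/221) · (-14, 5) ≈ (-16.787, 5.995)

(-16.787, 5.995)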